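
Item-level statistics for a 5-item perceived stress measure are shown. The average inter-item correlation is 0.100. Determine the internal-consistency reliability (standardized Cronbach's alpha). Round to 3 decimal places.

Standardized α = k·r̄ / (1 + (k−1)·r̄) = 5 × 0.100 / (1 + 4 × 0.100)
  = 0.5000 / 1.4000 = 0.357

α = 0.357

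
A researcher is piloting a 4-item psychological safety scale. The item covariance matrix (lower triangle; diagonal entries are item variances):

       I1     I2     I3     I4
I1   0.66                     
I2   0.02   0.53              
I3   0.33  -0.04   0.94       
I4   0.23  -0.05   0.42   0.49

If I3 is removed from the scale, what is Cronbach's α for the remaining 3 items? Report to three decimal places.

α = 0.288

Remaining items: I1, I2, I4 (k = 3).
Σσ²ᵢ = 0.66 + 0.53 + 0.49 = 1.68
σ²_T = 1.68 + 2 × 0.20 = 2.08
α (item deleted) = (3/2)·(1 − 1.68/2.08) = 0.288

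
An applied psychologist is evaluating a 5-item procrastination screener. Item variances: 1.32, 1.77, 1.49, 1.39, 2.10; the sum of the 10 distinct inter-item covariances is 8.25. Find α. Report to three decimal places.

α = 0.839

Σσ²ᵢ = 1.32 + 1.77 + 1.49 + 1.39 + 2.10 = 8.07
Sum of distinct covariances = 8.25
σ²_T = Σσ²ᵢ + 2·Σcov = 8.07 + 2 × 8.25 = 24.57
α = (5/4)·(1 − 8.07/24.57) = 0.839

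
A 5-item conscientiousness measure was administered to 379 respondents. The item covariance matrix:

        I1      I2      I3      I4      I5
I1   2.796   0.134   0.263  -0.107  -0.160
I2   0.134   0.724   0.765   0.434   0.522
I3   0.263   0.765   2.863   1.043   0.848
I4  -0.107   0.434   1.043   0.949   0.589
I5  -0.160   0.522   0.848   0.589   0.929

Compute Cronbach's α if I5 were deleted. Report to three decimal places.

α = 0.545

Remaining items: I1, I2, I3, I4 (k = 4).
Σσᵢ² = 2.796 + 0.724 + 2.863 + 0.949 = 7.332
Var(T) = 7.332 + 2 × 2.532 = 12.396
α (item deleted) = (4/3)·(1 − 7.332/12.396) = 0.545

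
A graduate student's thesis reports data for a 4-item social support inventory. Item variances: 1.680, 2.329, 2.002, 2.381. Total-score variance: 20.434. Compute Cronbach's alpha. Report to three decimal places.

Cronbach's alpha = 0.786

Σσ²ᵢ = 1.680 + 2.329 + 2.002 + 2.381 = 8.392
α = (k/(k−1))·(1 − Σσ²ᵢ/total variance) = (4/3)·(1 − 8.392/20.434) = 0.786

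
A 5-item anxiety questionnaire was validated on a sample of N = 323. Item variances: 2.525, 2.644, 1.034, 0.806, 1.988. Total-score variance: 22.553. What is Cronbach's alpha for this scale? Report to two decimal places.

ΣVar(i) = 2.525 + 2.644 + 1.034 + 0.806 + 1.988 = 8.997
α = (k/(k−1))·(1 − ΣVar(i)/σ²_T) = (5/4)·(1 − 8.997/22.553) = 0.75

α = 0.75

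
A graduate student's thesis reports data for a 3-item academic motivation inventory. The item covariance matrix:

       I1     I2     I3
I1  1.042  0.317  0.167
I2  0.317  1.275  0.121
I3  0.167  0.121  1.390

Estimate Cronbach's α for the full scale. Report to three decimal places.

Cronbach's α = 0.369

Σσ²ᵢ = 1.042 + 1.275 + 1.390 = 3.707
Σ_{i<j} σ_ij = 0.605
total variance = 3.707 + 2 × 0.605 = 4.917
α = (k/(k−1))·(1 − Σσ²ᵢ/total variance) = (3/2)·(1 − 3.707/4.917) = 0.369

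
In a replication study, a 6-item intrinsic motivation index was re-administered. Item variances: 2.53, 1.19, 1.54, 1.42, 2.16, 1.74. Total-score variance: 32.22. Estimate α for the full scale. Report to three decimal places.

ΣVar(i) = 2.53 + 1.19 + 1.54 + 1.42 + 2.16 + 1.74 = 10.58
α = (k/(k−1))·(1 − ΣVar(i)/Var(T)) = (6/5)·(1 − 10.58/32.22) = 0.806

α = 0.806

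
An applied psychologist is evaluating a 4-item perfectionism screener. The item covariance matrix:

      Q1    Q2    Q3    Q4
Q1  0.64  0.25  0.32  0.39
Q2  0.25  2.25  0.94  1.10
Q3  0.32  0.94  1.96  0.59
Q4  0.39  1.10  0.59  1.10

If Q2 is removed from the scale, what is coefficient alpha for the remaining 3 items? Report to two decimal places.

coefficient alpha = 0.62

Remaining items: Q1, Q3, Q4 (k = 3).
Σσ²ᵢ = 0.64 + 1.96 + 1.10 = 3.70
Var(T) = 3.70 + 2 × 1.30 = 6.30
α (item deleted) = (3/2)·(1 − 3.70/6.30) = 0.62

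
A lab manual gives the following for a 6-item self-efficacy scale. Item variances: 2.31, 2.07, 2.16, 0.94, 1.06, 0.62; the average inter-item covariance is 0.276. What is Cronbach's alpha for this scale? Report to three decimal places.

Cronbach's alpha = 0.570

ΣVar(i) = 2.31 + 2.07 + 2.16 + 0.94 + 1.06 + 0.62 = 9.16
Sum of the 15 distinct covariances = 15 × 0.276 = 4.140
total variance = ΣVar(i) + 2·Σcov = 9.16 + 2 × 4.140 = 17.440
α = (6/5)·(1 − 9.16/17.440) = 0.570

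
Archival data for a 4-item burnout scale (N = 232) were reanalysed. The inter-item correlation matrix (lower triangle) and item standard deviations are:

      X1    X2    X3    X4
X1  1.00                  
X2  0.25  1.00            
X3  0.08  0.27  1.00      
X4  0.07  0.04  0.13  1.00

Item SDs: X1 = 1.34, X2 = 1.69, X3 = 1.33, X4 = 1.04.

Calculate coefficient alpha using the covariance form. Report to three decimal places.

Σσ²ᵢ = 1.34² + 1.69² + 1.33² + 1.04² = 7.5022
Covariances σ_ij = r_ij · s_i · s_j:
  σ(X1,X2) = 0.25 × 1.34 × 1.69 = 0.5662
  σ(X1,X3) = 0.08 × 1.34 × 1.33 = 0.1426
  σ(X1,X4) = 0.07 × 1.34 × 1.04 = 0.0976
  σ(X2,X3) = 0.27 × 1.69 × 1.33 = 0.6069
  σ(X2,X4) = 0.04 × 1.69 × 1.04 = 0.0703
  σ(X3,X4) = 0.13 × 1.33 × 1.04 = 0.1798
σ²_T = Σσ²ᵢ + 2·Σσ_ij = 7.5022 + 2 × 1.6634 = 10.8290
α = (4/3)·(1 − 7.5022/10.8290) = 0.410

α = 0.410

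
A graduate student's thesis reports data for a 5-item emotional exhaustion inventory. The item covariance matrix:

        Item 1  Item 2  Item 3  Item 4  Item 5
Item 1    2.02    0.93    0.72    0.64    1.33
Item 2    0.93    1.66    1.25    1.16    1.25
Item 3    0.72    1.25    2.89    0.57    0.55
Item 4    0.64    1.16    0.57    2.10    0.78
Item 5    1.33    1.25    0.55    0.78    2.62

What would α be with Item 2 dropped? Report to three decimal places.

Remaining items: Item 1, Item 3, Item 4, Item 5 (k = 4).
sum of item variances = 2.02 + 2.89 + 2.10 + 2.62 = 9.63
Var(T) = 9.63 + 2 × 4.59 = 18.81
α (item deleted) = (4/3)·(1 − 9.63/18.81) = 0.651

α = 0.651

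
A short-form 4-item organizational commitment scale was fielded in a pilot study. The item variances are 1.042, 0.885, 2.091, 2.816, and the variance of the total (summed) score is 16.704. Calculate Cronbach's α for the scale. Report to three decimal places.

Cronbach's α = 0.788

Σσᵢ² = 1.042 + 0.885 + 2.091 + 2.816 = 6.834
α = (k/(k−1))·(1 − Σσᵢ²/σ²_total) = (4/3)·(1 − 6.834/16.704) = 0.788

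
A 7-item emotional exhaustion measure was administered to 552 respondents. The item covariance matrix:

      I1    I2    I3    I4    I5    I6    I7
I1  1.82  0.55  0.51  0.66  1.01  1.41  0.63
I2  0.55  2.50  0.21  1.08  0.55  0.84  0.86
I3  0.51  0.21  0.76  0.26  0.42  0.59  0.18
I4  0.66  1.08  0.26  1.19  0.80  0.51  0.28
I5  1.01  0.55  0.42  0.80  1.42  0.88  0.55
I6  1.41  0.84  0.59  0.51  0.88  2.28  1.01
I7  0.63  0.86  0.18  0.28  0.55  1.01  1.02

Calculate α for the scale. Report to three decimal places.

ΣVar(i) = 1.82 + 2.50 + 0.76 + 1.19 + 1.42 + 2.28 + 1.02 = 10.99
Sum of off-diagonal covariances = 13.79
total variance = 10.99 + 2 × 13.79 = 38.57
α = (k/(k−1))·(1 − ΣVar(i)/total variance) = (7/6)·(1 − 10.99/38.57) = 0.834

α = 0.834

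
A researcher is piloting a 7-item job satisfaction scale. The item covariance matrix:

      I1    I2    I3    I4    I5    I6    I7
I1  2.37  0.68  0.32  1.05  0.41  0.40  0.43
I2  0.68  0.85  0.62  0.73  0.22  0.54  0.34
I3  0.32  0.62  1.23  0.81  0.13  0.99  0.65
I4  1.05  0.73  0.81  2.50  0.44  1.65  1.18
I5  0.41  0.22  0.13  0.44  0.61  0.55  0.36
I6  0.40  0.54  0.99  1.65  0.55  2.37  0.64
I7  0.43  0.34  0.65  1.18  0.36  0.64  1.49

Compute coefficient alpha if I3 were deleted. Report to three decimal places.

Remaining items: I1, I2, I4, I5, I6, I7 (k = 6).
ΣVar(i) = 2.37 + 0.85 + 2.50 + 0.61 + 2.37 + 1.49 = 10.19
total variance = 10.19 + 2 × 9.62 = 29.43
α (item deleted) = (6/5)·(1 − 10.19/29.43) = 0.785

α = 0.785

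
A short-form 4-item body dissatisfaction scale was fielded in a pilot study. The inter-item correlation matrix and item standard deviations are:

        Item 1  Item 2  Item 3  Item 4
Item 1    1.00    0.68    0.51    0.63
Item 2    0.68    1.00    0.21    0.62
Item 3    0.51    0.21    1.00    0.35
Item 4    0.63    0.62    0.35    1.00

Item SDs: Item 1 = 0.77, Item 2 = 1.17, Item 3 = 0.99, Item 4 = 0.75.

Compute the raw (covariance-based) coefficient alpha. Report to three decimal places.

coefficient alpha = 0.772

Σσ²ᵢ = 0.77² + 1.17² + 0.99² + 0.75² = 3.5044
Covariances σ_ij = r_ij · s_i · s_j:
  σ(Item 1,Item 2) = 0.68 × 0.77 × 1.17 = 0.6126
  σ(Item 1,Item 3) = 0.51 × 0.77 × 0.99 = 0.3888
  σ(Item 1,Item 4) = 0.63 × 0.77 × 0.75 = 0.3638
  σ(Item 2,Item 3) = 0.21 × 1.17 × 0.99 = 0.2432
  σ(Item 2,Item 4) = 0.62 × 1.17 × 0.75 = 0.5440
  σ(Item 3,Item 4) = 0.35 × 0.99 × 0.75 = 0.2599
σ²_T = Σσ²ᵢ + 2·Σσ_ij = 3.5044 + 2 × 2.4123 = 8.3290
α = (4/3)·(1 − 3.5044/8.3290) = 0.772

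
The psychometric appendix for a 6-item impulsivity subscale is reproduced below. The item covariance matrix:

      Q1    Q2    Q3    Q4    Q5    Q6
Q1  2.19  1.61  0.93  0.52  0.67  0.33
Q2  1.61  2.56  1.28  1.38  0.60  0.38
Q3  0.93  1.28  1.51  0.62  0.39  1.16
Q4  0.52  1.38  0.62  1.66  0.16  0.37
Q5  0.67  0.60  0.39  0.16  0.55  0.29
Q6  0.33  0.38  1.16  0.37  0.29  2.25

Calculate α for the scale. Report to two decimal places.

α = 0.80

ΣVar(i) = 2.19 + 2.56 + 1.51 + 1.66 + 0.55 + 2.25 = 10.72
Sum of the distinct covariances = 10.69
Var(T) = 10.72 + 2 × 10.69 = 32.10
α = (k/(k−1))·(1 − ΣVar(i)/Var(T)) = (6/5)·(1 − 10.72/32.10) = 0.80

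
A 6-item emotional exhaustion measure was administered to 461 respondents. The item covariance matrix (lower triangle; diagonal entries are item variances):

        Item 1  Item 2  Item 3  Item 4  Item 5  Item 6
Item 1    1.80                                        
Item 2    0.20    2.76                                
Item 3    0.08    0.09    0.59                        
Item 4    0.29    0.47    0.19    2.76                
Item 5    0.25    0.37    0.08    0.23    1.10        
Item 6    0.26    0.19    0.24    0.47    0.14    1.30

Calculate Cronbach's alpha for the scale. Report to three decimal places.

Cronbach's alpha = 0.489

Σσ²ᵢ = 1.80 + 2.76 + 0.59 + 2.76 + 1.10 + 1.30 = 10.31
Σ_{i<j} σ_ij = 3.55
σ²_total = 10.31 + 2 × 3.55 = 17.41
α = (k/(k−1))·(1 − Σσ²ᵢ/σ²_total) = (6/5)·(1 − 10.31/17.41) = 0.489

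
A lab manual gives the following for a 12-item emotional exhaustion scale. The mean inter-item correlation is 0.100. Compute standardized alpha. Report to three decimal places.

α = 0.571

Standardized α = k·r̄ / (1 + (k−1)·r̄) = 12 × 0.100 / (1 + 11 × 0.100)
  = 1.2000 / 2.1000 = 0.571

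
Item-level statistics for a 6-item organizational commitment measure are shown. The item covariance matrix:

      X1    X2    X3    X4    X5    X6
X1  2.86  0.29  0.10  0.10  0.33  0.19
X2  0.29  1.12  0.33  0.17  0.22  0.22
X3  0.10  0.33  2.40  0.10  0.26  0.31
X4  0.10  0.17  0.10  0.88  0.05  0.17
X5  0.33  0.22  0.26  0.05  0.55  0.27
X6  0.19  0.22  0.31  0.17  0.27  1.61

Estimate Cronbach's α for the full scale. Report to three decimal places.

Σσᵢ² = 2.86 + 1.12 + 2.40 + 0.88 + 0.55 + 1.61 = 9.42
Sum of the distinct covariances = 3.11
σ²_total = 9.42 + 2 × 3.11 = 15.64
α = (k/(k−1))·(1 − Σσᵢ²/σ²_total) = (6/5)·(1 − 9.42/15.64) = 0.477

α = 0.477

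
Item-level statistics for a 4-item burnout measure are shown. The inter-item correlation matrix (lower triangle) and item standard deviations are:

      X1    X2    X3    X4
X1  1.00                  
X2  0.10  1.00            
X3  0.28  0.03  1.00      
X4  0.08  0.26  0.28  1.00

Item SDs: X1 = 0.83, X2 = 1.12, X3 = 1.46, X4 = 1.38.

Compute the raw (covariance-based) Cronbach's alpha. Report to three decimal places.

Σσ²ᵢ = 0.83² + 1.12² + 1.46² + 1.38² = 5.9793
Covariances σ_ij = r_ij · s_i · s_j:
  σ(X1,X2) = 0.10 × 0.83 × 1.12 = 0.0930
  σ(X1,X3) = 0.28 × 0.83 × 1.46 = 0.3393
  σ(X1,X4) = 0.08 × 0.83 × 1.38 = 0.0916
  σ(X2,X3) = 0.03 × 1.12 × 1.46 = 0.0491
  σ(X2,X4) = 0.26 × 1.12 × 1.38 = 0.4019
  σ(X3,X4) = 0.28 × 1.46 × 1.38 = 0.5641
σ²_T = Σσ²ᵢ + 2·Σσ_ij = 5.9793 + 2 × 1.5390 = 9.0573
α = (4/3)·(1 − 5.9793/9.0573) = 0.453

Cronbach's alpha = 0.453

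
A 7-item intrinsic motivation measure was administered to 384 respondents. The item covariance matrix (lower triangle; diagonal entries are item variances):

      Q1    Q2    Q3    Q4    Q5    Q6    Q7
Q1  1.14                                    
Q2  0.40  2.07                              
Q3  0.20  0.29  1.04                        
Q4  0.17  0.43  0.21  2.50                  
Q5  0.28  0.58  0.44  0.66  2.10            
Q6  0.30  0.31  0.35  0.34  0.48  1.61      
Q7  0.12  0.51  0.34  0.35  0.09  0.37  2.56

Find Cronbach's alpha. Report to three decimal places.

Cronbach's alpha = 0.613

Σσᵢ² = 1.14 + 2.07 + 1.04 + 2.50 + 2.10 + 1.61 + 2.56 = 13.02
Sum of the distinct covariances = 7.22
σ²_T = 13.02 + 2 × 7.22 = 27.46
α = (k/(k−1))·(1 − Σσᵢ²/σ²_T) = (7/6)·(1 − 13.02/27.46) = 0.613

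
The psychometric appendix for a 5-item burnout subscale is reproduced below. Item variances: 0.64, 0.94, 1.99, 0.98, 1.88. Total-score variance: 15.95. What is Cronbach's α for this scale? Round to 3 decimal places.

α = 0.746

Σσᵢ² = 0.64 + 0.94 + 1.99 + 0.98 + 1.88 = 6.43
α = (k/(k−1))·(1 − Σσᵢ²/total variance) = (5/4)·(1 − 6.43/15.95) = 0.746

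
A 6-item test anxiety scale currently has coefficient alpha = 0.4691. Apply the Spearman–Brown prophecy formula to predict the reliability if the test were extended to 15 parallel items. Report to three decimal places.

Length factor m = 15/6 = 2.5000
α' = m·α / (1 + (m−1)·α)
   = 15/6 × 0.4691 / (1 + (15/6 − 1) × 0.4691)
   = 1.1727 / 1.7037 = 0.688

predicted reliability = 0.688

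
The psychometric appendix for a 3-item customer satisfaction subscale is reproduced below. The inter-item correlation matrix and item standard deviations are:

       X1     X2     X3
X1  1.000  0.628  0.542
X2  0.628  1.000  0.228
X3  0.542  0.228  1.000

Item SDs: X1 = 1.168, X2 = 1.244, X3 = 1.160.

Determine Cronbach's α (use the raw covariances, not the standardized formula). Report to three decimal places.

α = 0.722

Σσ²ᵢ = 1.168² + 1.244² + 1.160² = 4.2574
Covariances σ_ij = r_ij · s_i · s_j:
  σ(X1,X2) = 0.628 × 1.168 × 1.244 = 0.9125
  σ(X1,X3) = 0.542 × 1.168 × 1.160 = 0.7343
  σ(X2,X3) = 0.228 × 1.244 × 1.160 = 0.3290
σ²_T = Σσ²ᵢ + 2·Σσ_ij = 4.2574 + 2 × 1.9758 = 8.2090
α = (3/2)·(1 − 4.2574/8.2090) = 0.722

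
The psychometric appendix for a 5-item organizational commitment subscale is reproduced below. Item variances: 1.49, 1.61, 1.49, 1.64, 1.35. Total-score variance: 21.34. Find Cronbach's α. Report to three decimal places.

Σσ²ᵢ = 1.49 + 1.61 + 1.49 + 1.64 + 1.35 = 7.58
α = (k/(k−1))·(1 − Σσ²ᵢ/σ²_T) = (5/4)·(1 − 7.58/21.34) = 0.806

α = 0.806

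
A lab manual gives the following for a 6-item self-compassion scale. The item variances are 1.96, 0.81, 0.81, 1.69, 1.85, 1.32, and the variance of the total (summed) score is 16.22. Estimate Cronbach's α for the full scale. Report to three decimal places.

Cronbach's α = 0.576

sum of item variances = 1.96 + 0.81 + 0.81 + 1.69 + 1.85 + 1.32 = 8.44
α = (k/(k−1))·(1 − sum of item variances/total variance) = (6/5)·(1 − 8.44/16.22) = 0.576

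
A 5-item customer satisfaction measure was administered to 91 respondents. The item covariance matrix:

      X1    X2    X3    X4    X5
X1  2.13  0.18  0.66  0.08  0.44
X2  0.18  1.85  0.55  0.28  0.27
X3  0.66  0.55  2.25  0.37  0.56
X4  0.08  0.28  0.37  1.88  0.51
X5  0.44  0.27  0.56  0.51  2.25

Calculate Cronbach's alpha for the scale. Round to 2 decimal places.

sum of item variances = 2.13 + 1.85 + 2.25 + 1.88 + 2.25 = 10.36
Sum of off-diagonal covariances = 3.90
σ²_total = 10.36 + 2 × 3.90 = 18.16
α = (k/(k−1))·(1 − sum of item variances/σ²_total) = (5/4)·(1 − 10.36/18.16) = 0.54

α = 0.54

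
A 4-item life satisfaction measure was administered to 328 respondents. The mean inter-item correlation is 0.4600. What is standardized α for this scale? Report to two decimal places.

Standardized α = k·r̄ / (1 + (k−1)·r̄) = 4 × 0.4600 / (1 + 3 × 0.4600)
  = 1.8400 / 2.3800 = 0.77

standardized α = 0.77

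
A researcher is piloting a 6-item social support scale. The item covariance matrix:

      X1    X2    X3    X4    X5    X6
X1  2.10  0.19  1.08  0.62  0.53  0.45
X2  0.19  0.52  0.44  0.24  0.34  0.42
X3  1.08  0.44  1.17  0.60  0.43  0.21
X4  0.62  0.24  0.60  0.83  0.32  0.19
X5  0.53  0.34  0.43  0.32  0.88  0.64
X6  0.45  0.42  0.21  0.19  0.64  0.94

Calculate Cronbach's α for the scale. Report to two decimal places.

α = 0.81

Σσᵢ² = 2.10 + 0.52 + 1.17 + 0.83 + 0.88 + 0.94 = 6.44
Sum of off-diagonal covariances = 6.70
σ²_T = 6.44 + 2 × 6.70 = 19.84
α = (k/(k−1))·(1 − Σσᵢ²/σ²_T) = (6/5)·(1 − 6.44/19.84) = 0.81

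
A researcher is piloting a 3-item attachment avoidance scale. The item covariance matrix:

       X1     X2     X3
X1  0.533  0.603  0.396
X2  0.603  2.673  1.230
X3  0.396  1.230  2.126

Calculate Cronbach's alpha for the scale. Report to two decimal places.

α = 0.68

sum of item variances = 0.533 + 2.673 + 2.126 = 5.332
Sum of off-diagonal covariances = 2.229
Var(T) = 5.332 + 2 × 2.229 = 9.790
α = (k/(k−1))·(1 − sum of item variances/Var(T)) = (3/2)·(1 − 5.332/9.790) = 0.68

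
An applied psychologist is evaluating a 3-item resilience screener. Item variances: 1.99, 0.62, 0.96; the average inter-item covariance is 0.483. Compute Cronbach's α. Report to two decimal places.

ΣVar(i) = 1.99 + 0.62 + 0.96 = 3.57
Sum of the 3 distinct covariances = 3 × 0.483 = 1.449
total variance = ΣVar(i) + 2·Σcov = 3.57 + 2 × 1.449 = 6.468
α = (3/2)·(1 − 3.57/6.468) = 0.67

α = 0.67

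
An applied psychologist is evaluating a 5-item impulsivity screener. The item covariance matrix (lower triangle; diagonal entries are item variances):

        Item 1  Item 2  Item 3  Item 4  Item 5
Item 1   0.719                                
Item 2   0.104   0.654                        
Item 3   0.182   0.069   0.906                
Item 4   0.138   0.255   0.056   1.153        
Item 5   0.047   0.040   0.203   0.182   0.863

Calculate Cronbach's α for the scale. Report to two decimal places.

sum of item variances = 0.719 + 0.654 + 0.906 + 1.153 + 0.863 = 4.295
Sum of off-diagonal covariances = 1.276
σ²_T = 4.295 + 2 × 1.276 = 6.847
α = (k/(k−1))·(1 − sum of item variances/σ²_T) = (5/4)·(1 − 4.295/6.847) = 0.47

α = 0.47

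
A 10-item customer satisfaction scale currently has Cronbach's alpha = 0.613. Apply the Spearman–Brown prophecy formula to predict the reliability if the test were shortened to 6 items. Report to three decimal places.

predicted reliability = 0.487

Length factor m = 6/10 = 0.6000
α' = m·α / (1 − (1−m)·α)
   = 6/10 × 0.613 / (1 − (1 − 6/10) × 0.613)
   = 0.3678 / 0.7548 = 0.487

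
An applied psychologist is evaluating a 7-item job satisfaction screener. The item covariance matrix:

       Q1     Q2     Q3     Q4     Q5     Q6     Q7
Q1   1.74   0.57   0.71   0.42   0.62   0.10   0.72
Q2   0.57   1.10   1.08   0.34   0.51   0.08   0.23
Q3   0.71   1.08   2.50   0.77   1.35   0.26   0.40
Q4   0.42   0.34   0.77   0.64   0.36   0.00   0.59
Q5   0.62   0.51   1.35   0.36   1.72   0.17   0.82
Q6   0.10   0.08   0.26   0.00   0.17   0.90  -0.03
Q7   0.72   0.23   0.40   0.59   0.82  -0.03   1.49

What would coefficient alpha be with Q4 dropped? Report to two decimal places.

α = 0.74

Remaining items: Q1, Q2, Q3, Q5, Q6, Q7 (k = 6).
sum of item variances = 1.74 + 1.10 + 2.50 + 1.72 + 0.90 + 1.49 = 9.45
total variance = 9.45 + 2 × 7.59 = 24.63
α (item deleted) = (6/5)·(1 − 9.45/24.63) = 0.74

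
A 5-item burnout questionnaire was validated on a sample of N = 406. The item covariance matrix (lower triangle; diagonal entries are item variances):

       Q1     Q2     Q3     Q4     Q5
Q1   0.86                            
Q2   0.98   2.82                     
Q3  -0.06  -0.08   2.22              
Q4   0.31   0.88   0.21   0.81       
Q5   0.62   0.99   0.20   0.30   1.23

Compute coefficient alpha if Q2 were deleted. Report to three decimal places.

α = 0.509

Remaining items: Q1, Q3, Q4, Q5 (k = 4).
ΣVar(i) = 0.86 + 2.22 + 0.81 + 1.23 = 5.12
σ²_T = 5.12 + 2 × 1.58 = 8.28
α (item deleted) = (4/3)·(1 − 5.12/8.28) = 0.509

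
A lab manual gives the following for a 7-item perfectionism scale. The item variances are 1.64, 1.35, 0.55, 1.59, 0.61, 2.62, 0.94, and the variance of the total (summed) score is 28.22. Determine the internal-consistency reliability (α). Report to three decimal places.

sum of item variances = 1.64 + 1.35 + 0.55 + 1.59 + 0.61 + 2.62 + 0.94 = 9.30
α = (k/(k−1))·(1 − sum of item variances/total variance) = (7/6)·(1 − 9.30/28.22) = 0.782

α = 0.782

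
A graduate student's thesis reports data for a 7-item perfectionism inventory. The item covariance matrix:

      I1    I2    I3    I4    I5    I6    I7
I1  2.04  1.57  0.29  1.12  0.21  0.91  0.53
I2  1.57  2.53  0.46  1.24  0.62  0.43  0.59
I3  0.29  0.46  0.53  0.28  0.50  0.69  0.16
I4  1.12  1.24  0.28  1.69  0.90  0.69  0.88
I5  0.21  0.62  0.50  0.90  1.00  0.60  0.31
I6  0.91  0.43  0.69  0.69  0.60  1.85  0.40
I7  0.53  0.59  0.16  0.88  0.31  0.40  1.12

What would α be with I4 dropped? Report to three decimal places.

α = 0.775

Remaining items: I1, I2, I3, I5, I6, I7 (k = 6).
Σσ²ᵢ = 2.04 + 2.53 + 0.53 + 1.00 + 1.85 + 1.12 = 9.07
total variance = 9.07 + 2 × 8.27 = 25.61
α (item deleted) = (6/5)·(1 − 9.07/25.61) = 0.775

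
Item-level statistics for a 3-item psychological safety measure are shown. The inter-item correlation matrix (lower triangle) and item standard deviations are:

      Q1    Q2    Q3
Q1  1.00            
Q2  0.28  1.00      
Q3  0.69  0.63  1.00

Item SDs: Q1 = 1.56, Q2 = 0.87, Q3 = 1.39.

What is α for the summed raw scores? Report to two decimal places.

Σσ²ᵢ = 1.56² + 0.87² + 1.39² = 5.1226
Covariances σ_ij = r_ij · s_i · s_j:
  σ(Q1,Q2) = 0.28 × 1.56 × 0.87 = 0.3800
  σ(Q1,Q3) = 0.69 × 1.56 × 1.39 = 1.4962
  σ(Q2,Q3) = 0.63 × 0.87 × 1.39 = 0.7619
σ²_T = Σσ²ᵢ + 2·Σσ_ij = 5.1226 + 2 × 2.6381 = 10.3988
α = (3/2)·(1 − 5.1226/10.3988) = 0.76

α = 0.76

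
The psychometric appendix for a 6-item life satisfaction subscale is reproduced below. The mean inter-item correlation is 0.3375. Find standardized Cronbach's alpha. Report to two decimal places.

standardized Cronbach's alpha = 0.75

Standardized α = k·r̄ / (1 + (k−1)·r̄) = 6 × 0.3375 / (1 + 5 × 0.3375)
  = 2.0250 / 2.6875 = 0.75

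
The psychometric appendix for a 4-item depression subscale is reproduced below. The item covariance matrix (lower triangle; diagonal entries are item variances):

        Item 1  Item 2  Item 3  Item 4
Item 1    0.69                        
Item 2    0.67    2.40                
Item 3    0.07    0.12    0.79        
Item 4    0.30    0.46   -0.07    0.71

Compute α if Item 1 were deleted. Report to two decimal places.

α = 0.31

Remaining items: Item 2, Item 3, Item 4 (k = 3).
ΣVar(i) = 2.40 + 0.79 + 0.71 = 3.90
σ²_T = 3.90 + 2 × 0.51 = 4.92
α (item deleted) = (3/2)·(1 − 3.90/4.92) = 0.31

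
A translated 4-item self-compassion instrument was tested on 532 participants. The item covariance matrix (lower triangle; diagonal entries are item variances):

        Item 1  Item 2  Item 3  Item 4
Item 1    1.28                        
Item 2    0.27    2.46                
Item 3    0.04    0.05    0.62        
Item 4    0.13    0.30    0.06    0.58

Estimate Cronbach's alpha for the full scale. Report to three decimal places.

Cronbach's alpha = 0.341

sum of item variances = 1.28 + 2.46 + 0.62 + 0.58 = 4.94
Sum of off-diagonal covariances = 0.85
σ²_total = 4.94 + 2 × 0.85 = 6.64
α = (k/(k−1))·(1 − sum of item variances/σ²_total) = (4/3)·(1 − 4.94/6.64) = 0.341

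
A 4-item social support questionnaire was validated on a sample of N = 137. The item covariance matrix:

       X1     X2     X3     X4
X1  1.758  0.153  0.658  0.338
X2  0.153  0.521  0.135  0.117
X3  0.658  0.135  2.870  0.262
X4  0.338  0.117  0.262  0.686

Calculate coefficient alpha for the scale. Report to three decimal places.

sum of item variances = 1.758 + 0.521 + 2.870 + 0.686 = 5.835
Sum of off-diagonal covariances = 1.663
Var(T) = 5.835 + 2 × 1.663 = 9.161
α = (k/(k−1))·(1 − sum of item variances/Var(T)) = (4/3)·(1 − 5.835/9.161) = 0.484

coefficient alpha = 0.484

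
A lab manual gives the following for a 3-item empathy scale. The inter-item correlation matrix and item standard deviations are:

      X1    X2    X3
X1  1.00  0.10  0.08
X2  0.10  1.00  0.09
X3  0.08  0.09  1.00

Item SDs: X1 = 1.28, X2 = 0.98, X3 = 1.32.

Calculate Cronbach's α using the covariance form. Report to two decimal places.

Σσ²ᵢ = 1.28² + 0.98² + 1.32² = 4.3412
Covariances σ_ij = r_ij · s_i · s_j:
  σ(X1,X2) = 0.10 × 1.28 × 0.98 = 0.1254
  σ(X1,X3) = 0.08 × 1.28 × 1.32 = 0.1352
  σ(X2,X3) = 0.09 × 0.98 × 1.32 = 0.1164
σ²_T = Σσ²ᵢ + 2·Σσ_ij = 4.3412 + 2 × 0.3770 = 5.0952
α = (3/2)·(1 − 4.3412/5.0952) = 0.22

Cronbach's α = 0.22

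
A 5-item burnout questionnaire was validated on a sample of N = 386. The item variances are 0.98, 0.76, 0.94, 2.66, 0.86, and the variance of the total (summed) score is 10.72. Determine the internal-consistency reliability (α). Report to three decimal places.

sum of item variances = 0.98 + 0.76 + 0.94 + 2.66 + 0.86 = 6.20
α = (k/(k−1))·(1 − sum of item variances/Var(T)) = (5/4)·(1 − 6.20/10.72) = 0.527

α = 0.527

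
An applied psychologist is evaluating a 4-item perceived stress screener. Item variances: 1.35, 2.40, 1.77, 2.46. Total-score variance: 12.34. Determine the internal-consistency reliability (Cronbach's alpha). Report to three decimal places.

α = 0.471

ΣVar(i) = 1.35 + 2.40 + 1.77 + 2.46 = 7.98
α = (k/(k−1))·(1 − ΣVar(i)/total variance) = (4/3)·(1 − 7.98/12.34) = 0.471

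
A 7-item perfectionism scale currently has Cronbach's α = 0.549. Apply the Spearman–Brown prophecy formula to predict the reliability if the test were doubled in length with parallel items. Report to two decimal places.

predicted reliability = 0.71

Length factor m = 2
α' = m·α / (1 + (m−1)·α)
   = 2 × 0.549 / (1 + (2 − 1) × 0.549)
   = 1.0980 / 1.5490 = 0.71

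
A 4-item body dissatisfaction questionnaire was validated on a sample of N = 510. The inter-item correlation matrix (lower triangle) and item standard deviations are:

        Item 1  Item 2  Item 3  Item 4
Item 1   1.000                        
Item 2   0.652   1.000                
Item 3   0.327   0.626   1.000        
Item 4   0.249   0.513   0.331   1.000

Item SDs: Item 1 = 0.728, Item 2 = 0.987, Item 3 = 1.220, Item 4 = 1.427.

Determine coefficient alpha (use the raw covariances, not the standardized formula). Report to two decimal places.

Σσ²ᵢ = 0.728² + 0.987² + 1.220² + 1.427² = 5.0289
Covariances σ_ij = r_ij · s_i · s_j:
  σ(Item 1,Item 2) = 0.652 × 0.728 × 0.987 = 0.4685
  σ(Item 1,Item 3) = 0.327 × 0.728 × 1.220 = 0.2904
  σ(Item 1,Item 4) = 0.249 × 0.728 × 1.427 = 0.2587
  σ(Item 2,Item 3) = 0.626 × 0.987 × 1.220 = 0.7538
  σ(Item 2,Item 4) = 0.513 × 0.987 × 1.427 = 0.7225
  σ(Item 3,Item 4) = 0.331 × 1.220 × 1.427 = 0.5763
σ²_T = Σσ²ᵢ + 2·Σσ_ij = 5.0289 + 2 × 3.0702 = 11.1693
α = (4/3)·(1 − 5.0289/11.1693) = 0.73

α = 0.73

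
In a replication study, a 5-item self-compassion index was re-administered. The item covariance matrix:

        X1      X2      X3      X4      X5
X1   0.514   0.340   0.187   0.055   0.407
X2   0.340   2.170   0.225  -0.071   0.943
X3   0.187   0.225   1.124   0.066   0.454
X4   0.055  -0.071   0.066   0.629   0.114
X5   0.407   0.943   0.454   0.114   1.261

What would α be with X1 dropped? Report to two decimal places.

α = 0.53

Remaining items: X2, X3, X4, X5 (k = 4).
sum of item variances = 2.170 + 1.124 + 0.629 + 1.261 = 5.184
σ²_T = 5.184 + 2 × 1.731 = 8.646
α (item deleted) = (4/3)·(1 − 5.184/8.646) = 0.53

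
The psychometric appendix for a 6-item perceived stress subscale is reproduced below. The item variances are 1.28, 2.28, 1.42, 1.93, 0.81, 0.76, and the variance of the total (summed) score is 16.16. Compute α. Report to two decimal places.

ΣVar(i) = 1.28 + 2.28 + 1.42 + 1.93 + 0.81 + 0.76 = 8.48
α = (k/(k−1))·(1 − ΣVar(i)/σ²_total) = (6/5)·(1 − 8.48/16.16) = 0.57

α = 0.57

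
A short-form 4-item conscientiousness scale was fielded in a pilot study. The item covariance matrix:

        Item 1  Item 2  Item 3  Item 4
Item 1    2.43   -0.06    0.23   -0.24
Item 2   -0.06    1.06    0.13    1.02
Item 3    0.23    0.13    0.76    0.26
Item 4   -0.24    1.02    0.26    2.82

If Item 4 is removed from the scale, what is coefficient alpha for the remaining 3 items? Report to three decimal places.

coefficient alpha = 0.186

Remaining items: Item 1, Item 2, Item 3 (k = 3).
Σσ²ᵢ = 2.43 + 1.06 + 0.76 = 4.25
total variance = 4.25 + 2 × 0.30 = 4.85
α (item deleted) = (3/2)·(1 − 4.25/4.85) = 0.186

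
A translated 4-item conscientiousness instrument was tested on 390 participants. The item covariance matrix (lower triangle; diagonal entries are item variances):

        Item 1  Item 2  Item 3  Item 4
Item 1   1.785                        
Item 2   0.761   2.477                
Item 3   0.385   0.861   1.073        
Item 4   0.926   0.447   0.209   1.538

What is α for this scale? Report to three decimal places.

α = 0.681

ΣVar(i) = 1.785 + 2.477 + 1.073 + 1.538 = 6.873
Σ_{i<j} σ_ij = 3.589
total variance = 6.873 + 2 × 3.589 = 14.051
α = (k/(k−1))·(1 − ΣVar(i)/total variance) = (4/3)·(1 − 6.873/14.051) = 0.681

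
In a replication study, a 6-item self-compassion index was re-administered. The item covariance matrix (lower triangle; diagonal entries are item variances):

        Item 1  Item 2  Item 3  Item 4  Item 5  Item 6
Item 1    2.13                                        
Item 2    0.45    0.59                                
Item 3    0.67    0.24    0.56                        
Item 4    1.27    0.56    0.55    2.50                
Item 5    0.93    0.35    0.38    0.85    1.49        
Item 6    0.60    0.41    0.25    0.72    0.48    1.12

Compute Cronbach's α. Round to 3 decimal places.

Cronbach's α = 0.810

Σσ²ᵢ = 2.13 + 0.59 + 0.56 + 2.50 + 1.49 + 1.12 = 8.39
Sum of the distinct covariances = 8.71
Var(T) = 8.39 + 2 × 8.71 = 25.81
α = (k/(k−1))·(1 − Σσ²ᵢ/Var(T)) = (6/5)·(1 − 8.39/25.81) = 0.810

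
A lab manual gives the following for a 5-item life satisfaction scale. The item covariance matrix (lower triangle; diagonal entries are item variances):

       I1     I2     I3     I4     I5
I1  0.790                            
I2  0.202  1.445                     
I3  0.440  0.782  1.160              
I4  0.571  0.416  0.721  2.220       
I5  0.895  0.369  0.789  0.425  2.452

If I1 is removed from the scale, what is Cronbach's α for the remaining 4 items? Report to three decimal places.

Cronbach's α = 0.654

Remaining items: I2, I3, I4, I5 (k = 4).
sum of item variances = 1.445 + 1.160 + 2.220 + 2.452 = 7.277
Var(T) = 7.277 + 2 × 3.502 = 14.281
α (item deleted) = (4/3)·(1 − 7.277/14.281) = 0.654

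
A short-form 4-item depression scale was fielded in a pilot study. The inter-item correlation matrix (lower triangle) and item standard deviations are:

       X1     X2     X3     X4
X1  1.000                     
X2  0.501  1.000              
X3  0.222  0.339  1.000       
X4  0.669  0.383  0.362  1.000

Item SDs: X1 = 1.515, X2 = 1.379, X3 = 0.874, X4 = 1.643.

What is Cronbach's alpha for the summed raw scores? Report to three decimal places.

Σσ²ᵢ = 1.515² + 1.379² + 0.874² + 1.643² = 7.6602
Covariances σ_ij = r_ij · s_i · s_j:
  σ(X1,X2) = 0.501 × 1.515 × 1.379 = 1.0467
  σ(X1,X3) = 0.222 × 1.515 × 0.874 = 0.2940
  σ(X1,X4) = 0.669 × 1.515 × 1.643 = 1.6652
  σ(X2,X3) = 0.339 × 1.379 × 0.874 = 0.4086
  σ(X2,X4) = 0.383 × 1.379 × 1.643 = 0.8678
  σ(X3,X4) = 0.362 × 0.874 × 1.643 = 0.5198
σ²_T = Σσ²ᵢ + 2·Σσ_ij = 7.6602 + 2 × 4.8021 = 17.2644
α = (4/3)·(1 − 7.6602/17.2644) = 0.742

Cronbach's alpha = 0.742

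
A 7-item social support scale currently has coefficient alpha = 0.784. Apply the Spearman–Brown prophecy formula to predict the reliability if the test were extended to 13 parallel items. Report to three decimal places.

Length factor m = 13/7 = 1.8571
α' = m·α / (1 + (m−1)·α)
   = 13/7 × 0.784 / (1 + (13/7 − 1) × 0.784)
   = 1.4560 / 1.6720 = 0.871

predicted reliability = 0.871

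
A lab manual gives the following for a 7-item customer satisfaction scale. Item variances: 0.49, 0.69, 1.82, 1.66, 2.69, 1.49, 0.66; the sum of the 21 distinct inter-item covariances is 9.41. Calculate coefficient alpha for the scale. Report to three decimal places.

α = 0.775

Σσᵢ² = 0.49 + 0.69 + 1.82 + 1.66 + 2.69 + 1.49 + 0.66 = 9.50
Sum of distinct covariances = 9.41
total variance = Σσᵢ² + 2·Σcov = 9.50 + 2 × 9.41 = 28.32
α = (7/6)·(1 − 9.50/28.32) = 0.775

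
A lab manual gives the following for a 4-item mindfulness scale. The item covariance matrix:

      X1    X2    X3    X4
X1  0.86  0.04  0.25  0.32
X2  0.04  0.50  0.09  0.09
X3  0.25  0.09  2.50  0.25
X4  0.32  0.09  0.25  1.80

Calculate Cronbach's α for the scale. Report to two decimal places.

ΣVar(i) = 0.86 + 0.50 + 2.50 + 1.80 = 5.66
Sum of the distinct covariances = 1.04
σ²_total = 5.66 + 2 × 1.04 = 7.74
α = (k/(k−1))·(1 − ΣVar(i)/σ²_total) = (4/3)·(1 − 5.66/7.74) = 0.36

α = 0.36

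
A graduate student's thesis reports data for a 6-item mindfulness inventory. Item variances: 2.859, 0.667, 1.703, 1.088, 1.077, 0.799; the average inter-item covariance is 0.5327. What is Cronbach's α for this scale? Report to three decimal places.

sum of item variances = 2.859 + 0.667 + 1.703 + 1.088 + 1.077 + 0.799 = 8.193
Sum of the 15 distinct covariances = 15 × 0.5327 = 7.9905
total variance = sum of item variances + 2·Σcov = 8.193 + 2 × 7.9905 = 24.1740
α = (6/5)·(1 − 8.193/24.1740) = 0.793

Cronbach's α = 0.793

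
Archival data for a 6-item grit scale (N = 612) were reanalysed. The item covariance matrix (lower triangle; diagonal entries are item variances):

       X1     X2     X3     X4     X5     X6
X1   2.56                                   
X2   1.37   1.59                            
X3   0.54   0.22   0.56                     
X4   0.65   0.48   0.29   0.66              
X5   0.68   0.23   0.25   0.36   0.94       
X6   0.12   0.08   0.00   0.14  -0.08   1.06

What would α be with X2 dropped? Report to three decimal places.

Remaining items: X1, X3, X4, X5, X6 (k = 5).
Σσᵢ² = 2.56 + 0.56 + 0.66 + 0.94 + 1.06 = 5.78
Var(T) = 5.78 + 2 × 2.95 = 11.68
α (item deleted) = (5/4)·(1 − 5.78/11.68) = 0.631

α = 0.631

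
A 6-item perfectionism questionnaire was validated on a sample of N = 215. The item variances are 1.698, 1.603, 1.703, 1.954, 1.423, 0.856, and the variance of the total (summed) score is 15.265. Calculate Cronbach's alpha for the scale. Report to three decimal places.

Σσ²ᵢ = 1.698 + 1.603 + 1.703 + 1.954 + 1.423 + 0.856 = 9.237
α = (k/(k−1))·(1 − Σσ²ᵢ/Var(T)) = (6/5)·(1 − 9.237/15.265) = 0.474

α = 0.474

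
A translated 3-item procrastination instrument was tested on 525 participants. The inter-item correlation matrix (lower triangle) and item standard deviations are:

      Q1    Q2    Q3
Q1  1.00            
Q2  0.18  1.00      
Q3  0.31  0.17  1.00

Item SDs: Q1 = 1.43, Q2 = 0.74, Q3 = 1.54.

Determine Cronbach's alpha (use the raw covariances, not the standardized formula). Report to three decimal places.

α = 0.451

Σσ²ᵢ = 1.43² + 0.74² + 1.54² = 4.9641
Covariances σ_ij = r_ij · s_i · s_j:
  σ(Q1,Q2) = 0.18 × 1.43 × 0.74 = 0.1905
  σ(Q1,Q3) = 0.31 × 1.43 × 1.54 = 0.6827
  σ(Q2,Q3) = 0.17 × 0.74 × 1.54 = 0.1937
σ²_T = Σσ²ᵢ + 2·Σσ_ij = 4.9641 + 2 × 1.0669 = 7.0979
α = (3/2)·(1 − 4.9641/7.0979) = 0.451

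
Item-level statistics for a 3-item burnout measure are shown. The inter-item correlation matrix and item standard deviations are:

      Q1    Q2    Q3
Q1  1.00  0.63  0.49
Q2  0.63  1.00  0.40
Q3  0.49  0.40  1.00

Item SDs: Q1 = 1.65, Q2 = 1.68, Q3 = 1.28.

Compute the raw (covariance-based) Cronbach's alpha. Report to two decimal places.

Σσ²ᵢ = 1.65² + 1.68² + 1.28² = 7.1833
Covariances σ_ij = r_ij · s_i · s_j:
  σ(Q1,Q2) = 0.63 × 1.65 × 1.68 = 1.7464
  σ(Q1,Q3) = 0.49 × 1.65 × 1.28 = 1.0349
  σ(Q2,Q3) = 0.40 × 1.68 × 1.28 = 0.8602
σ²_T = Σσ²ᵢ + 2·Σσ_ij = 7.1833 + 2 × 3.6415 = 14.4663
α = (3/2)·(1 − 7.1833/14.4663) = 0.76

α = 0.76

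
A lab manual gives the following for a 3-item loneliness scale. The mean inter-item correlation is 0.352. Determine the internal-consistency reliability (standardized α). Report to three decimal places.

α = 0.620

Standardized α = k·r̄ / (1 + (k−1)·r̄) = 3 × 0.352 / (1 + 2 × 0.352)
  = 1.0560 / 1.7040 = 0.620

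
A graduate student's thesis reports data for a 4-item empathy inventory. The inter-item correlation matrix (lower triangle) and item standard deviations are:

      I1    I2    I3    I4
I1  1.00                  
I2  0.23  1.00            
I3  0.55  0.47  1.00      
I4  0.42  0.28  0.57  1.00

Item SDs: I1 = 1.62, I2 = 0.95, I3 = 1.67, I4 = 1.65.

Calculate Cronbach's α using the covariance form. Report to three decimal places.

Σσ²ᵢ = 1.62² + 0.95² + 1.67² + 1.65² = 9.0383
Covariances σ_ij = r_ij · s_i · s_j:
  σ(I1,I2) = 0.23 × 1.62 × 0.95 = 0.3540
  σ(I1,I3) = 0.55 × 1.62 × 1.67 = 1.4880
  σ(I1,I4) = 0.42 × 1.62 × 1.65 = 1.1227
  σ(I2,I3) = 0.47 × 0.95 × 1.67 = 0.7457
  σ(I2,I4) = 0.28 × 0.95 × 1.65 = 0.4389
  σ(I3,I4) = 0.57 × 1.67 × 1.65 = 1.5706
σ²_T = Σσ²ᵢ + 2·Σσ_ij = 9.0383 + 2 × 5.7199 = 20.4781
α = (4/3)·(1 − 9.0383/20.4781) = 0.745

Cronbach's α = 0.745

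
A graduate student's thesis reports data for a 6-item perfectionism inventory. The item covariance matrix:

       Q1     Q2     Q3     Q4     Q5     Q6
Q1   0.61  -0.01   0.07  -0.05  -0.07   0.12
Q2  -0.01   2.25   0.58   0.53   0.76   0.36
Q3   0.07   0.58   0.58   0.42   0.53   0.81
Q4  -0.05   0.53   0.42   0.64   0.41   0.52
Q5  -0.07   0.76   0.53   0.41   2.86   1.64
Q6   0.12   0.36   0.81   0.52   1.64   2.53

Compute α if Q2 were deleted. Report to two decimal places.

α = 0.69

Remaining items: Q1, Q3, Q4, Q5, Q6 (k = 5).
Σσ²ᵢ = 0.61 + 0.58 + 0.64 + 2.86 + 2.53 = 7.22
σ²_T = 7.22 + 2 × 4.40 = 16.02
α (item deleted) = (5/4)·(1 − 7.22/16.02) = 0.69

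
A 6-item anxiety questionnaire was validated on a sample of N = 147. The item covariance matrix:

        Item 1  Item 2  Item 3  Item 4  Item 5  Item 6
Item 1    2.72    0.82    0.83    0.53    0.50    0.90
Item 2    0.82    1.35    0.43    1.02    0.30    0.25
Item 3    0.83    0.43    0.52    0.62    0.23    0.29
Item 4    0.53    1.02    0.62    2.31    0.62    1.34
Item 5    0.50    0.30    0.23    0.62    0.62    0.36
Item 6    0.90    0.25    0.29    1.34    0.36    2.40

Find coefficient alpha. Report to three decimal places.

α = 0.775

Σσᵢ² = 2.72 + 1.35 + 0.52 + 2.31 + 0.62 + 2.40 = 9.92
Sum of off-diagonal covariances = 9.04
σ²_total = 9.92 + 2 × 9.04 = 28.00
α = (k/(k−1))·(1 − Σσᵢ²/σ²_total) = (6/5)·(1 − 9.92/28.00) = 0.775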